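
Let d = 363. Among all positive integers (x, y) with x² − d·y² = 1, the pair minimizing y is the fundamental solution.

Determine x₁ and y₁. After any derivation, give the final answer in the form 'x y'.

362 19

√363 = [19; 19,38, …], period ℓ=2 (even) → k=1
i=0: a=19 ⇒ p=19, q=1
i=1: a=19 ⇒ p=362, q=19
→ (362, 19).  Check: 362²=131044, 363·19²=131043, difference 1.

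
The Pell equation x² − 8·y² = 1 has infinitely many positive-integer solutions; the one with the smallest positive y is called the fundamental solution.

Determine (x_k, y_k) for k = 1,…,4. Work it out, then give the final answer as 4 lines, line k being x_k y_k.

3 1
17 6
99 35
577 204

[2; 1,4] for √8; ℓ=2 ⇒ convergent index 1
k=0  a_k=2  p_k/q_k = 2/1
k=1  a_k=1  p_k/q_k = 3/1
(x₁, y₁) = (3, 1);  3² − 8·1² = 1 ✓
k=2:  x_2 = 3·3+8·1·1 = 17,  y_2 = 3·1+1·3 = 6
k=3:  x_3 = 3·17+8·1·6 = 99,  y_3 = 3·6+1·17 = 35
k=4:  x_4 = 3·99+8·1·35 = 577,  y_4 = 3·35+1·99 = 204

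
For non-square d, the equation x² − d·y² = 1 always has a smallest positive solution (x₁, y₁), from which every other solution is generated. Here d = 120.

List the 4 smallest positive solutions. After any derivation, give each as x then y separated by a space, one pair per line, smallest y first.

d=120: √d = [10; 1,20] (ℓ=2, even), read p_1/q_1
k=0  a_k=10  p_k/q_k = 10/1
k=1  a_k=1  p_k/q_k = 11/1
fundamental: x₁=11, y₁=1  (since 121 − 120·1 = 1)
k=2:  x_2 = 11·11+120·1·1 = 241,  y_2 = 11·1+1·11 = 22
k=3:  x_3 = 11·241+120·1·22 = 5291,  y_3 = 11·22+1·241 = 483
k=4:  x_4 = 11·5291+120·1·483 = 116161,  y_4 = 11·483+1·5291 = 10604

11 1
241 22
5291 483
116161 10604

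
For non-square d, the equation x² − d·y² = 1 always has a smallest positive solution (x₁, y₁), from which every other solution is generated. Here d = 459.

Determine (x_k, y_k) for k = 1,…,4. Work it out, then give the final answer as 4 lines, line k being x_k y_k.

499850 23331
499700044999 23324000700
499550134985000450 23317003499766669
499400269944005249820001 23310008398693414998600

√459 → a₀=21, period (2,2,1,4,21,4,1,2,2,42); ℓ=10 even so k=9
a_0=21:  p_0=21·1+0=21,  q_0=21·0+1=1
a_1=2:  p_1=2·21+1=43,  q_1=2·1+0=2
a_2=2:  p_2=2·43+21=107,  q_2=2·2+1=5
a_3=1:  p_3=1·107+43=150,  q_3=1·5+2=7
a_4=4:  p_4=4·150+107=707,  q_4=4·7+5=33
…
a_6=4:  p_6=4·14997+707=60695,  q_6=4·700+33=2833
a_7=1:  p_7=1·60695+14997=75692,  q_7=1·2833+700=3533
a_8=2:  p_8=2·75692+60695=212079,  q_8=2·3533+2833=9899
a_9=2:  p_9=2·212079+75692=499850,  q_9=2·9899+3533=23331
fundamental: x₁=499850, y₁=23331  (since 249850022500 − 459·544335561 = 1)
(x_2, y_2) = (499850·499850 + 459·23331·23331, 499850·23331 + 23331·499850) = (499700044999, 23324000700)
(x_3, y_3) = (499850·499700044999 + 459·23331·23324000700, 499850·23324000700 + 23331·499700044999) = (499550134985000450, 23317003499766669)
(x_4, y_4) = (499850·499550134985000450 + 459·23331·23317003499766669, 499850·23317003499766669 + 23331·499550134985000450) = (499400269944005249820001, 23310008398693414998600)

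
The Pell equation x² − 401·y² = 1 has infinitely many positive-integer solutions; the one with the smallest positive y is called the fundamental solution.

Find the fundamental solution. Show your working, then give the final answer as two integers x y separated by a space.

801 40

√401 → a₀=20, period (40); ℓ=1 odd so k=1
a_0=20:  p_0=20·1+0=20,  q_0=20·0+1=1
a_1=40:  p_1=40·20+1=801,  q_1=40·1+0=40
→ (801, 40).  Check: 801²=641601, 401·40²=641600, difference 1.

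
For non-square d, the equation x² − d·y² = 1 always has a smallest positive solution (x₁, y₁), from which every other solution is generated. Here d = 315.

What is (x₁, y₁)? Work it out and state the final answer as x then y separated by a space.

71 4

√315 = [17; 1,2,1,34, …], period ℓ=4 (even) → k=3
i=0: a=17 ⇒ p=17, q=1
…
i=2: a=2 ⇒ p=53, q=3
i=3: a=1 ⇒ p=71, q=4
→ (71, 4).  Check: 71²=5041, 315·4²=5040, difference 1.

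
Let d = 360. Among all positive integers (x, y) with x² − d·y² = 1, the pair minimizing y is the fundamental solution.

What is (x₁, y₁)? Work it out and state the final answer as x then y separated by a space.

19 1

[18; 1,36] for √360; ℓ=2 ⇒ convergent index 1
a_0=18:  p_0=18·1+0=18,  q_0=18·0+1=1
a_1=1:  p_1=1·18+1=19,  q_1=1·1+0=1
(x₁, y₁) = (19, 1);  19² − 360·1² = 1 ✓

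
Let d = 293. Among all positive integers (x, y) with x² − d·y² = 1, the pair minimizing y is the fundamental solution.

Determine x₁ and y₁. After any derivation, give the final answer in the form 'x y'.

12320649 719780

[17; 8,1,1,8,34] for √293; ℓ=5 ⇒ convergent index 9
k=0  a_k=17  p_k/q_k = 17/1
k=1  a_k=8  p_k/q_k = 137/8
k=2  a_k=1  p_k/q_k = 154/9
k=3  a_k=1  p_k/q_k = 291/17
k=4  a_k=8  p_k/q_k = 2482/145
k=5  a_k=34  p_k/q_k = 84679/4947
…
k=8  a_k=1  p_k/q_k = 1444507/84389
k=9  a_k=8  p_k/q_k = 12320649/719780
→ (12320649, 719780).  Check: 12320649²=151798391781201, 293·719780²=151798391781200, difference 1.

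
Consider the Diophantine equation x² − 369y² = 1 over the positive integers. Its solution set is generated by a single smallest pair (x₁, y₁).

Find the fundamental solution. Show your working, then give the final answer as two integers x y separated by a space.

8396801 437120

d=369: √d = [19; 4,1,3,2,7,4,7,2,3,1,4,38] (ℓ=12, even), read p_11/q_11
step 0: (19, 1)  from 19·(1,0) + (0,1)
step 1: (77, 4)  from 4·(19,1) + (1,0)
…
step 3: (365, 19)  from 3·(96,5) + (77,4)
step 4: (826, 43)  from 2·(365,19) + (96,5)
…
step 10: (1758061, 91521)  from 1·(1364557,71036) + (393504,20485)
step 11: (8396801, 437120)  from 4·(1758061,91521) + (1364557,71036)
(x₁, y₁) = (8396801, 437120);  8396801² − 369·437120² = 1 ✓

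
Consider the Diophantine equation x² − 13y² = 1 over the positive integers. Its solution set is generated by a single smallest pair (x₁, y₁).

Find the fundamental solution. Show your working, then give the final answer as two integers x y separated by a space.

[3; 1,1,1,1,6] for √13; ℓ=5 ⇒ convergent index 9
i=0: a=3 ⇒ p=3, q=1
…
i=4: a=1 ⇒ p=18, q=5
…
i=6: a=1 ⇒ p=137, q=38
…
i=8: a=1 ⇒ p=393, q=109
i=9: a=1 ⇒ p=649, q=180
fundamental: x₁=649, y₁=180  (since 421201 − 13·32400 = 1)

649 180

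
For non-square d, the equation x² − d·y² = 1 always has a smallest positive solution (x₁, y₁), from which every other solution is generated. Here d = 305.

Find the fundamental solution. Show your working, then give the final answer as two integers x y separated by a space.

d=305: √d = [17; 2,6,2,34] (ℓ=4, even), read p_3/q_3
a_0=17:  p_0=17·1+0=17,  q_0=17·0+1=1
…
a_2=6:  p_2=6·35+17=227,  q_2=6·2+1=13
a_3=2:  p_3=2·227+35=489,  q_3=2·13+2=28
→ (489, 28).  Check: 489²=239121, 305·28²=239120, difference 1.

489 28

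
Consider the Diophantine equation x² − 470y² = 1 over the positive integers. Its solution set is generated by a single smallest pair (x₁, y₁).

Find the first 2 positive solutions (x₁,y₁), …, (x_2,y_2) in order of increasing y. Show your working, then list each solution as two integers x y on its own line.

1691 78
5718961 263796

[21; 1,2,8,2,1,42] for √470; ℓ=6 ⇒ convergent index 5
step 0: (21, 1)  from 21·(1,0) + (0,1)
step 1: (22, 1)  from 1·(21,1) + (1,0)
…
step 4: (1149, 53)  from 2·(542,25) + (65,3)
step 5: (1691, 78)  from 1·(1149,53) + (542,25)
→ (1691, 78).  Check: 1691²=2859481, 470·78²=2859480, difference 1.
k=2:  x_2 = 1691·1691+470·78·78 = 5718961,  y_2 = 1691·78+78·1691 = 263796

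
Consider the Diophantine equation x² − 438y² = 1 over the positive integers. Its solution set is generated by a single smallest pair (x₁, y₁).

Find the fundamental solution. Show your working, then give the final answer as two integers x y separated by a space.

293 14

√438 = [20; 1,12,1,40, …], period ℓ=4 (even) → k=3
k=0  a_k=20  p_k/q_k = 20/1
…
k=2  a_k=12  p_k/q_k = 272/13
k=3  a_k=1  p_k/q_k = 293/14
→ (293, 14).  Check: 293²=85849, 438·14²=85848, difference 1.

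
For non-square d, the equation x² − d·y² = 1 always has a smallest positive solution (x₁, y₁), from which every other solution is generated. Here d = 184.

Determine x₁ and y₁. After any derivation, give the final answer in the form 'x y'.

24335 1794

d=184: √d = [13; 1,1,3,2,1,2,1,2,3,1,1,26] (ℓ=12, even), read p_11/q_11
k=0  a_k=13  p_k/q_k = 13/1
k=1  a_k=1  p_k/q_k = 14/1
k=2  a_k=1  p_k/q_k = 27/2
k=3  a_k=3  p_k/q_k = 95/7
…
k=5  a_k=1  p_k/q_k = 312/23
k=6  a_k=2  p_k/q_k = 841/62
…
k=8  a_k=2  p_k/q_k = 3147/232
…
k=10  a_k=1  p_k/q_k = 13741/1013
k=11  a_k=1  p_k/q_k = 24335/1794
(x₁, y₁) = (24335, 1794);  24335² − 184·1794² = 1 ✓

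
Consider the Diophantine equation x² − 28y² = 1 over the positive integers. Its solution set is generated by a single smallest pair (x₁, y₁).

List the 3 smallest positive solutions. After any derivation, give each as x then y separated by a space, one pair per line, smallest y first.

d=28: √d = [5; 3,2,3,10] (ℓ=4, even), read p_3/q_3
i=0: a=5 ⇒ p=5, q=1
i=1: a=3 ⇒ p=16, q=3
i=2: a=2 ⇒ p=37, q=7
i=3: a=3 ⇒ p=127, q=24
fundamental: x₁=127, y₁=24  (since 16129 − 28·576 = 1)
(127+24√28)^2 = 32257 + 6096√28
(127+24√28)^3 = 8193151 + 1548360√28

127 24
32257 6096
8193151 1548360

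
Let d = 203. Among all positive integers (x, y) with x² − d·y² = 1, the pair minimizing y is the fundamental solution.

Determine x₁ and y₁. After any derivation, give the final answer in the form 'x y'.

[14; 4,28] for √203; ℓ=2 ⇒ convergent index 1
step 0: (14, 1)  from 14·(1,0) + (0,1)
step 1: (57, 4)  from 4·(14,1) + (1,0)
fundamental: x₁=57, y₁=4  (since 3249 − 203·16 = 1)

57 4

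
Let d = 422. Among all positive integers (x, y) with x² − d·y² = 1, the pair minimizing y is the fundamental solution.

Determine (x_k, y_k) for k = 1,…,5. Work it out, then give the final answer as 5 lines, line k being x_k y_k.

7022501 341850
98631040590001 4801283933700
1385273162348638202501 67434042451384025550
19456164335732849620362360001 947111261097768740333867400
273261867007695159110526238300562501 13302179556340616719484196916709250

[20; 1,1,5,2,1,…,1,1,40] for √422; ℓ=14 ⇒ convergent index 13
a_0=20:  p_0=20·1+0=20,  q_0=20·0+1=1
a_1=1:  p_1=1·20+1=21,  q_1=1·1+0=1
…
a_4=2:  p_4=2·226+41=493,  q_4=2·11+2=24
…
a_6=3:  p_6=3·719+493=2650,  q_6=3·35+24=129
a_7=20:  p_7=20·2650+719=53719,  q_7=20·129+35=2615
a_8=3:  p_8=3·53719+2650=163807,  q_8=3·2615+129=7974
a_9=1:  p_9=1·163807+53719=217526,  q_9=1·7974+2615=10589
…
a_11=5:  p_11=5·598859+217526=3211821,  q_11=5·29152+10589=156349
a_12=1:  p_12=1·3211821+598859=3810680,  q_12=1·156349+29152=185501
a_13=1:  p_13=1·3810680+3211821=7022501,  q_13=1·185501+156349=341850
(x₁, y₁) = (7022501, 341850);  7022501² − 422·341850² = 1 ✓
n=2: (7022501,341850)∘(7022501,341850) = (7022501·7022501+422·341850·341850, 7022501·341850+341850·7022501) = (98631040590001,4801283933700)
n=3: (98631040590001,4801283933700)∘(7022501,341850) = (7022501·98631040590001+422·341850·4801283933700, 7022501·4801283933700+341850·98631040590001) = (1385273162348638202501,67434042451384025550)
n=4: (1385273162348638202501,67434042451384025550)∘(7022501,341850) = (7022501·1385273162348638202501+422·341850·67434042451384025550, 7022501·67434042451384025550+341850·1385273162348638202501) = (19456164335732849620362360001,947111261097768740333867400)
n=5: (19456164335732849620362360001,947111261097768740333867400)∘(7022501,341850) = (7022501·19456164335732849620362360001+422·341850·947111261097768740333867400, 7022501·947111261097768740333867400+341850·19456164335732849620362360001) = (273261867007695159110526238300562501,13302179556340616719484196916709250)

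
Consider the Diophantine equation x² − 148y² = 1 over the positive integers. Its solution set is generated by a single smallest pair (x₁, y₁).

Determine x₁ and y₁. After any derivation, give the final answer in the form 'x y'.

[12; 6,24] for √148; ℓ=2 ⇒ convergent index 1
a_0=12:  p_0=12·1+0=12,  q_0=12·0+1=1
a_1=6:  p_1=6·12+1=73,  q_1=6·1+0=6
(x₁, y₁) = (73, 6);  73² − 148·6² = 1 ✓

73 6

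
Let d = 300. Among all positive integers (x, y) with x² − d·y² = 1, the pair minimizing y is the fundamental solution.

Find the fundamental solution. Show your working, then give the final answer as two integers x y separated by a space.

[17; 3,8,3,34] for √300; ℓ=4 ⇒ convergent index 3
step 0: (17, 1)  from 17·(1,0) + (0,1)
…
step 2: (433, 25)  from 8·(52,3) + (17,1)
step 3: (1351, 78)  from 3·(433,25) + (52,3)
(x₁, y₁) = (1351, 78);  1351² − 300·78² = 1 ✓

1351 78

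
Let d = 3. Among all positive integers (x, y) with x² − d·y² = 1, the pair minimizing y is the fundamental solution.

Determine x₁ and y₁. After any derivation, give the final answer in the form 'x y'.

2 1

√3 = [1; 1,2, …], period ℓ=2 (even) → k=1
step 0: (1, 1)  from 1·(1,0) + (0,1)
step 1: (2, 1)  from 1·(1,1) + (1,0)
fundamental: x₁=2, y₁=1  (since 4 − 3·1 = 1)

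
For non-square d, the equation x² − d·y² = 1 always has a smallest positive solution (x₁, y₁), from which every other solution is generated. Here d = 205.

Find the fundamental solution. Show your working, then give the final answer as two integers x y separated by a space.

√205 = [14; 3,6,1,4,1,6,3,28, …], period ℓ=8 (even) → k=7
step 0: (14, 1)  from 14·(1,0) + (0,1)
…
step 2: (272, 19)  from 6·(43,3) + (14,1)
…
step 4: (1532, 107)  from 4·(315,22) + (272,19)
step 5: (1847, 129)  from 1·(1532,107) + (315,22)
step 6: (12614, 881)  from 6·(1847,129) + (1532,107)
step 7: (39689, 2772)  from 3·(12614,881) + (1847,129)
(x₁, y₁) = (39689, 2772);  39689² − 205·2772² = 1 ✓

39689 2772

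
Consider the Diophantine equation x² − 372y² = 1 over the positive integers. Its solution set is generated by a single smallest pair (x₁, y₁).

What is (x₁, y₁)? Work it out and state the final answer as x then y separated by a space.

12151 630

[19; 3,2,12,2,3,38] for √372; ℓ=6 ⇒ convergent index 5
a_0=19:  p_0=19·1+0=19,  q_0=19·0+1=1
…
a_2=2:  p_2=2·58+19=135,  q_2=2·3+1=7
a_3=12:  p_3=12·135+58=1678,  q_3=12·7+3=87
a_4=2:  p_4=2·1678+135=3491,  q_4=2·87+7=181
a_5=3:  p_5=3·3491+1678=12151,  q_5=3·181+87=630
→ (12151, 630).  Check: 12151²=147646801, 372·630²=147646800, difference 1.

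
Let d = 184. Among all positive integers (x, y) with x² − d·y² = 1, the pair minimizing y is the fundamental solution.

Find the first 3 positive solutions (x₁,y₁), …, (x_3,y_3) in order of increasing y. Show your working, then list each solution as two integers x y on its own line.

24335 1794
1184384449 87313980
57643991108495 4249571404806

√184 = [13; 1,1,3,2,1,2,1,2,3,1,1,26, …], period ℓ=12 (even) → k=11
a_0=13:  p_0=13·1+0=13,  q_0=13·0+1=1
a_1=1:  p_1=1·13+1=14,  q_1=1·1+0=1
a_2=1:  p_2=1·14+13=27,  q_2=1·1+1=2
…
a_4=2:  p_4=2·95+27=217,  q_4=2·7+2=16
a_5=1:  p_5=1·217+95=312,  q_5=1·16+7=23
a_6=2:  p_6=2·312+217=841,  q_6=2·23+16=62
a_7=1:  p_7=1·841+312=1153,  q_7=1·62+23=85
…
a_10=1:  p_10=1·10594+3147=13741,  q_10=1·781+232=1013
a_11=1:  p_11=1·13741+10594=24335,  q_11=1·1013+781=1794
(x₁, y₁) = (24335, 1794);  24335² − 184·1794² = 1 ✓
k=2:  x_2 = 24335·24335+184·1794·1794 = 1184384449,  y_2 = 24335·1794+1794·24335 = 87313980
k=3:  x_3 = 24335·1184384449+184·1794·87313980 = 57643991108495,  y_3 = 24335·87313980+1794·1184384449 = 4249571404806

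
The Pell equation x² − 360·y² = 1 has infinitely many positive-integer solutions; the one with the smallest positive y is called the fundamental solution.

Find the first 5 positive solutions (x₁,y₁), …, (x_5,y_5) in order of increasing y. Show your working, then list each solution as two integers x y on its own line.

19 1
721 38
27379 1443
1039681 54796
39480499 2080805

d=360: √d = [18; 1,36] (ℓ=2, even), read p_1/q_1
a_0=18:  p_0=18·1+0=18,  q_0=18·0+1=1
a_1=1:  p_1=1·18+1=19,  q_1=1·1+0=1
fundamental: x₁=19, y₁=1  (since 361 − 360·1 = 1)
(19+1√360)^2 = 721 + 38√360
(19+1√360)^3 = 27379 + 1443√360
(19+1√360)^4 = 1039681 + 54796√360
(19+1√360)^5 = 39480499 + 2080805√360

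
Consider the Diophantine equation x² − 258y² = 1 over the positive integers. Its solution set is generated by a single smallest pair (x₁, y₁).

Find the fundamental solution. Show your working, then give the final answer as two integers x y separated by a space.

d=258: √d = [16; 16,32] (ℓ=2, even), read p_1/q_1
step 0: (16, 1)  from 16·(1,0) + (0,1)
step 1: (257, 16)  from 16·(16,1) + (1,0)
→ (257, 16).  Check: 257²=66049, 258·16²=66048, difference 1.

257 16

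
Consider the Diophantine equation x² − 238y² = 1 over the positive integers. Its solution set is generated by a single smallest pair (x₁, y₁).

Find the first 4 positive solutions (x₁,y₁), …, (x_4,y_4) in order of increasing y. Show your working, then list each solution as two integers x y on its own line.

√238 = [15; 2,2,1,14,1,2,2,30, …], period ℓ=8 (even) → k=7
i=0: a=15 ⇒ p=15, q=1
…
i=4: a=14 ⇒ p=1589, q=103
i=5: a=1 ⇒ p=1697, q=110
i=6: a=2 ⇒ p=4983, q=323
i=7: a=2 ⇒ p=11663, q=756
(x₁, y₁) = (11663, 756);  11663² − 238·756² = 1 ✓
k=2:  x_2 = 11663·11663+238·756·756 = 272051137,  y_2 = 11663·756+756·11663 = 17634456
k=3:  x_3 = 11663·272051137+238·756·17634456 = 6345864809999,  y_3 = 11663·17634456+756·272051137 = 411341319900
k=4:  x_4 = 11663·6345864809999+238·756·411341319900 = 148023642285985537,  y_4 = 11663·411341319900+756·6345864809999 = 9594947610352944

11663 756
272051137 17634456
6345864809999 411341319900
148023642285985537 9594947610352944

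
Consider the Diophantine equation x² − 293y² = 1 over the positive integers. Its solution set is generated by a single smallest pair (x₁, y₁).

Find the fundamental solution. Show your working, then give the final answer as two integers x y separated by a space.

12320649 719780

√293 = [17; 8,1,1,8,34, …], period ℓ=5 (odd) → k=9
i=0: a=17 ⇒ p=17, q=1
i=1: a=8 ⇒ p=137, q=8
i=2: a=1 ⇒ p=154, q=9
i=3: a=1 ⇒ p=291, q=17
i=4: a=8 ⇒ p=2482, q=145
i=5: a=34 ⇒ p=84679, q=4947
…
i=7: a=1 ⇒ p=764593, q=44668
i=8: a=1 ⇒ p=1444507, q=84389
i=9: a=8 ⇒ p=12320649, q=719780
(x₁, y₁) = (12320649, 719780);  12320649² − 293·719780² = 1 ✓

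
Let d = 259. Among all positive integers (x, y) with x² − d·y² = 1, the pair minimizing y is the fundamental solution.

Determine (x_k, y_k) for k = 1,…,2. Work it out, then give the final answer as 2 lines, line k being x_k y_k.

847225 52644
1435580401249 89202625800

√259 = [16; 10,1,2,3,4,3,2,1,10,32, …], period ℓ=10 (even) → k=9
step 0: (16, 1)  from 16·(1,0) + (0,1)
step 1: (161, 10)  from 10·(16,1) + (1,0)
step 2: (177, 11)  from 1·(161,10) + (16,1)
…
step 4: (1722, 107)  from 3·(515,32) + (177,11)
…
step 8: (79196, 4921)  from 1·(55265,3434) + (23931,1487)
step 9: (847225, 52644)  from 10·(79196,4921) + (55265,3434)
→ (847225, 52644).  Check: 847225²=717790200625, 259·52644²=717790200624, difference 1.
n=2: (847225,52644)∘(847225,52644) = (847225·847225+259·52644·52644, 847225·52644+52644·847225) = (1435580401249,89202625800)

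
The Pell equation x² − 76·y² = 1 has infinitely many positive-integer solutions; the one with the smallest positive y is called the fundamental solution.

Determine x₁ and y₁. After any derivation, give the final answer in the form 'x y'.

57799 6630

d=76: √d = [8; 1,2,1,1,5,4,5,1,1,2,1,16] (ℓ=12, even), read p_11/q_11
step 0: (8, 1)  from 8·(1,0) + (0,1)
step 1: (9, 1)  from 1·(8,1) + (1,0)
step 2: (26, 3)  from 2·(9,1) + (8,1)
step 3: (35, 4)  from 1·(26,3) + (9,1)
step 4: (61, 7)  from 1·(35,4) + (26,3)
step 5: (340, 39)  from 5·(61,7) + (35,4)
…
step 7: (7445, 854)  from 5·(1421,163) + (340,39)
step 8: (8866, 1017)  from 1·(7445,854) + (1421,163)
…
step 10: (41488, 4759)  from 2·(16311,1871) + (8866,1017)
step 11: (57799, 6630)  from 1·(41488,4759) + (16311,1871)
→ (57799, 6630).  Check: 57799²=3340724401, 76·6630²=3340724400, difference 1.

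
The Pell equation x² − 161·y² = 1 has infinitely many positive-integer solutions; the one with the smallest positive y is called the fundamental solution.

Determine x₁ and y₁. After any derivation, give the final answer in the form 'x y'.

11775 928

√161 → a₀=12, period (1,2,4,1,2,1,4,2,1,24); ℓ=10 even so k=9
i=0: a=12 ⇒ p=12, q=1
i=1: a=1 ⇒ p=13, q=1
…
i=5: a=2 ⇒ p=571, q=45
…
i=8: a=2 ⇒ p=8108, q=639
i=9: a=1 ⇒ p=11775, q=928
fundamental: x₁=11775, y₁=928  (since 138650625 − 161·861184 = 1)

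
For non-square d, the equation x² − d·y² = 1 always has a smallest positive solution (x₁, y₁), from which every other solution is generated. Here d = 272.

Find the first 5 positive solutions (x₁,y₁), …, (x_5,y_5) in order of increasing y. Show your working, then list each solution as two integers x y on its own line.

33 2
2177 132
143649 8710
9478657 574728
625447713 37923338

√272 → a₀=16, period (2,32); ℓ=2 even so k=1
a_0=16:  p_0=16·1+0=16,  q_0=16·0+1=1
a_1=2:  p_1=2·16+1=33,  q_1=2·1+0=2
→ (33, 2).  Check: 33²=1089, 272·2²=1088, difference 1.
(33+2√272)^2 = 2177 + 132√272
(33+2√272)^3 = 143649 + 8710√272
(33+2√272)^4 = 9478657 + 574728√272
(33+2√272)^5 = 625447713 + 37923338√272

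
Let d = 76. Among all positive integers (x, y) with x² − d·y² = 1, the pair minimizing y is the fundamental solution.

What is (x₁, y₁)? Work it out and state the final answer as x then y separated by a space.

√76 = [8; 1,2,1,1,5,4,5,1,1,2,1,16, …], period ℓ=12 (even) → k=11
step 0: (8, 1)  from 8·(1,0) + (0,1)
…
step 5: (340, 39)  from 5·(61,7) + (35,4)
…
step 8: (8866, 1017)  from 1·(7445,854) + (1421,163)
…
step 10: (41488, 4759)  from 2·(16311,1871) + (8866,1017)
step 11: (57799, 6630)  from 1·(41488,4759) + (16311,1871)
(x₁, y₁) = (57799, 6630);  57799² − 76·6630² = 1 ✓

57799 6630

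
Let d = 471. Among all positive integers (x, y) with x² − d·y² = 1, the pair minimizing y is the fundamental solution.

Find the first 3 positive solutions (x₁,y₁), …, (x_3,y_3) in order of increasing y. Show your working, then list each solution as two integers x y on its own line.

√471 → a₀=21, period (1,2,2,1,3,…,2,1,42); ℓ=14 even so k=13
k=0  a_k=21  p_k/q_k = 21/1
k=1  a_k=1  p_k/q_k = 22/1
…
k=3  a_k=2  p_k/q_k = 152/7
k=4  a_k=1  p_k/q_k = 217/10
…
k=6  a_k=4  p_k/q_k = 3429/158
…
k=8  a_k=4  p_k/q_k = 198665/9154
k=9  a_k=3  p_k/q_k = 644804/29711
k=10  a_k=1  p_k/q_k = 843469/38865
…
k=12  a_k=2  p_k/q_k = 5506953/253747
k=13  a_k=1  p_k/q_k = 7838695/361188
fundamental: x₁=7838695, y₁=361188  (since 61445139303025 − 471·130456771344 = 1)
k=2:  x_2 = 7838695·7838695+471·361188·361188 = 122890278606049,  y_2 = 7838695·361188+361188·7838695 = 5662485139320
k=3:  x_3 = 7838695·122890278606049+471·361188·5662485139320 = 1926598824915678693415,  y_3 = 7838695·5662485139320+361188·122890278606049 = 88772987898323613612

7838695 361188
122890278606049 5662485139320
1926598824915678693415 88772987898323613612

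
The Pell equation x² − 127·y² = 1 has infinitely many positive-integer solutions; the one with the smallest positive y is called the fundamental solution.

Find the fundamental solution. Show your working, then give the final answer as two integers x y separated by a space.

√127 = [11; 3,1,2,2,7,11,7,2,2,1,3,22, …], period ℓ=12 (even) → k=11
step 0: (11, 1)  from 11·(1,0) + (0,1)
step 1: (34, 3)  from 3·(11,1) + (1,0)
…
step 3: (124, 11)  from 2·(45,4) + (34,3)
step 4: (293, 26)  from 2·(124,11) + (45,4)
…
step 6: (24218, 2149)  from 11·(2175,193) + (293,26)
step 7: (171701, 15236)  from 7·(24218,2149) + (2175,193)
…
step 9: (906941, 80478)  from 2·(367620,32621) + (171701,15236)
step 10: (1274561, 113099)  from 1·(906941,80478) + (367620,32621)
step 11: (4730624, 419775)  from 3·(1274561,113099) + (906941,80478)
fundamental: x₁=4730624, y₁=419775  (since 22378803429376 − 127·176211050625 = 1)

4730624 419775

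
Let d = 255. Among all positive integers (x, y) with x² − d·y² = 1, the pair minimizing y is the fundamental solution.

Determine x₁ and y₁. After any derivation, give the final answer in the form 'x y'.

16 1

√255 = [15; 1,30, …], period ℓ=2 (even) → k=1
a_0=15:  p_0=15·1+0=15,  q_0=15·0+1=1
a_1=1:  p_1=1·15+1=16,  q_1=1·1+0=1
fundamental: x₁=16, y₁=1  (since 256 − 255·1 = 1)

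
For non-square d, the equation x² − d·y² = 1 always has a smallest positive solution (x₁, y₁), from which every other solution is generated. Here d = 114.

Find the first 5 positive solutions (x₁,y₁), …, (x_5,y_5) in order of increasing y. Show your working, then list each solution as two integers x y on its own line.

1025 96
2101249 196800
4307559425 403439904
8830494720001 827051606400
18102509868442625 1695455389680096

√114 → a₀=10, period (1,2,10,2,1,20); ℓ=6 even so k=5
a_0=10:  p_0=10·1+0=10,  q_0=10·0+1=1
…
a_2=2:  p_2=2·11+10=32,  q_2=2·1+1=3
a_3=10:  p_3=10·32+11=331,  q_3=10·3+1=31
a_4=2:  p_4=2·331+32=694,  q_4=2·31+3=65
a_5=1:  p_5=1·694+331=1025,  q_5=1·65+31=96
→ (1025, 96).  Check: 1025²=1050625, 114·96²=1050624, difference 1.
k=2:  x_2 = 1025·1025+114·96·96 = 2101249,  y_2 = 1025·96+96·1025 = 196800
k=3:  x_3 = 1025·2101249+114·96·196800 = 4307559425,  y_3 = 1025·196800+96·2101249 = 403439904
k=4:  x_4 = 1025·4307559425+114·96·403439904 = 8830494720001,  y_4 = 1025·403439904+96·4307559425 = 827051606400
k=5:  x_5 = 1025·8830494720001+114·96·827051606400 = 18102509868442625,  y_5 = 1025·827051606400+96·8830494720001 = 1695455389680096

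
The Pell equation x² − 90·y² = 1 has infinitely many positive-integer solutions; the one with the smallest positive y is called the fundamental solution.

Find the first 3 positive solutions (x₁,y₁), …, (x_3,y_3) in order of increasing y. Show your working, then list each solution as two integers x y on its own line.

√90 → a₀=9, period (2,18); ℓ=2 even so k=1
a_0=9:  p_0=9·1+0=9,  q_0=9·0+1=1
a_1=2:  p_1=2·9+1=19,  q_1=2·1+0=2
→ (19, 2).  Check: 19²=361, 90·2²=360, difference 1.
(19+2√90)^2 = 721 + 76√90
(19+2√90)^3 = 27379 + 2886√90

19 2
721 76
27379 2886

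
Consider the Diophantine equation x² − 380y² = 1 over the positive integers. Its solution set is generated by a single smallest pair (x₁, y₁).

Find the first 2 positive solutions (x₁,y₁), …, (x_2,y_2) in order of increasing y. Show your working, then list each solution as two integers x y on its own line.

√380 → a₀=19, period (2,38); ℓ=2 even so k=1
i=0: a=19 ⇒ p=19, q=1
i=1: a=2 ⇒ p=39, q=2
→ (39, 2).  Check: 39²=1521, 380·2²=1520, difference 1.
(x_2, y_2) = (39·39 + 380·2·2, 39·2 + 2·39) = (3041, 156)

39 2
3041 156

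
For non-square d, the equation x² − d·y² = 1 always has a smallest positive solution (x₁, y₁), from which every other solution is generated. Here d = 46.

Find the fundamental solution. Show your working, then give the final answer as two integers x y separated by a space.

24335 3588

d=46: √d = [6; 1,3,1,1,2,6,2,1,1,3,1,12] (ℓ=12, even), read p_11/q_11
k=0  a_k=6  p_k/q_k = 6/1
k=1  a_k=1  p_k/q_k = 7/1
k=2  a_k=3  p_k/q_k = 27/4
…
k=4  a_k=1  p_k/q_k = 61/9
…
k=6  a_k=6  p_k/q_k = 997/147
k=7  a_k=2  p_k/q_k = 2150/317
k=8  a_k=1  p_k/q_k = 3147/464
k=9  a_k=1  p_k/q_k = 5297/781
k=10  a_k=3  p_k/q_k = 19038/2807
k=11  a_k=1  p_k/q_k = 24335/3588
fundamental: x₁=24335, y₁=3588  (since 592192225 − 46·12873744 = 1)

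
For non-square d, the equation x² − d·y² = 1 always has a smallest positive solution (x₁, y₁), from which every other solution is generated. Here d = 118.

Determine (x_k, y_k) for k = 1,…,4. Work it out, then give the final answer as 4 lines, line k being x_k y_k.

√118 = [10; 1,6,3,2,10,2,3,6,1,20, …], period ℓ=10 (even) → k=9
k=0  a_k=10  p_k/q_k = 10/1
…
k=3  a_k=3  p_k/q_k = 239/22
…
k=8  a_k=6  p_k/q_k = 264802/24377
k=9  a_k=1  p_k/q_k = 306917/28254
fundamental: x₁=306917, y₁=28254  (since 94198044889 − 118·798288516 = 1)
(x_2, y_2) = (306917·306917 + 118·28254·28254, 306917·28254 + 28254·306917) = (188396089777, 17343265836)
(x_3, y_3) = (306917·188396089777 + 118·28254·17343265836, 306917·17343265836 + 28254·188396089777) = (115643925371868101, 10645886241146970)
(x_4, y_4) = (306917·115643925371868101 + 118·28254·10645886241146970, 306917·10645886241146970 + 28254·115643925371868101) = (70986173286526887819457, 6534806934930865917144)

306917 28254
188396089777 17343265836
115643925371868101 10645886241146970
70986173286526887819457 6534806934930865917144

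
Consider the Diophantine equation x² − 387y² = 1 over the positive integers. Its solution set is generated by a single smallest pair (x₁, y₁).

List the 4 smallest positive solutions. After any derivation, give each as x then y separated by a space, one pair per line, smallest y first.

√387 → a₀=19, period (1,2,19,2,1,38); ℓ=6 even so k=5
a_0=19:  p_0=19·1+0=19,  q_0=19·0+1=1
…
a_4=2:  p_4=2·1141+59=2341,  q_4=2·58+3=119
a_5=1:  p_5=1·2341+1141=3482,  q_5=1·119+58=177
(x₁, y₁) = (3482, 177);  3482² − 387·177² = 1 ✓
n=2: (3482,177)∘(3482,177) = (3482·3482+387·177·177, 3482·177+177·3482) = (24248647,1232628)
n=3: (24248647,1232628)∘(3482,177) = (3482·24248647+387·177·1232628, 3482·1232628+177·24248647) = (168867574226,8584021215)
n=4: (168867574226,8584021215)∘(3482,177) = (3482·168867574226+387·177·8584021215, 3482·8584021215+177·168867574226) = (1175993762661217,59779122508632)

3482 177
24248647 1232628
168867574226 8584021215
1175993762661217 59779122508632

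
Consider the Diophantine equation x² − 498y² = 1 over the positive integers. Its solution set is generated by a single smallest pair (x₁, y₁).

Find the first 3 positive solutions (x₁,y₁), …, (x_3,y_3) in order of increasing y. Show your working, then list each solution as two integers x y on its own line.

179777 8056
64639539457 2896567024
23241404969742401 1041472259739240

√498 = [22; 3,6,22,6,3,44, …], period ℓ=6 (even) → k=5
step 0: (22, 1)  from 22·(1,0) + (0,1)
step 1: (67, 3)  from 3·(22,1) + (1,0)
…
step 3: (9395, 421)  from 22·(424,19) + (67,3)
step 4: (56794, 2545)  from 6·(9395,421) + (424,19)
step 5: (179777, 8056)  from 3·(56794,2545) + (9395,421)
(x₁, y₁) = (179777, 8056);  179777² − 498·8056² = 1 ✓
k=2:  x_2 = 179777·179777+498·8056·8056 = 64639539457,  y_2 = 179777·8056+8056·179777 = 2896567024
k=3:  x_3 = 179777·64639539457+498·8056·2896567024 = 23241404969742401,  y_3 = 179777·2896567024+8056·64639539457 = 1041472259739240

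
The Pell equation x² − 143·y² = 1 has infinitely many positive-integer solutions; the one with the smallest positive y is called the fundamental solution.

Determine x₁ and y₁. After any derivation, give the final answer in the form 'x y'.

12 1

√143 → a₀=11, period (1,22); ℓ=2 even so k=1
a_0=11:  p_0=11·1+0=11,  q_0=11·0+1=1
a_1=1:  p_1=1·11+1=12,  q_1=1·1+0=1
→ (12, 1).  Check: 12²=144, 143·1²=143, difference 1.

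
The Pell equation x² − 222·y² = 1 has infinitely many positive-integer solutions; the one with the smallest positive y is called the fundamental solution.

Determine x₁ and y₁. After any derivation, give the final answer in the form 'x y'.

[14; 1,8,1,28] for √222; ℓ=4 ⇒ convergent index 3
k=0  a_k=14  p_k/q_k = 14/1
…
k=2  a_k=8  p_k/q_k = 134/9
k=3  a_k=1  p_k/q_k = 149/10
→ (149, 10).  Check: 149²=22201, 222·10²=22200, difference 1.

149 10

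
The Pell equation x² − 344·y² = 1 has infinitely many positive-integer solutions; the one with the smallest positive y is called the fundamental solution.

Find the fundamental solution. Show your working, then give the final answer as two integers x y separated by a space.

10405 561

[18; 1,1,4,1,3,1,4,1,1,36] for √344; ℓ=10 ⇒ convergent index 9
a_0=18:  p_0=18·1+0=18,  q_0=18·0+1=1
…
a_3=4:  p_3=4·37+19=167,  q_3=4·2+1=9
a_4=1:  p_4=1·167+37=204,  q_4=1·9+2=11
a_5=3:  p_5=3·204+167=779,  q_5=3·11+9=42
a_6=1:  p_6=1·779+204=983,  q_6=1·42+11=53
…
a_8=1:  p_8=1·4711+983=5694,  q_8=1·254+53=307
a_9=1:  p_9=1·5694+4711=10405,  q_9=1·307+254=561
(x₁, y₁) = (10405, 561);  10405² − 344·561² = 1 ✓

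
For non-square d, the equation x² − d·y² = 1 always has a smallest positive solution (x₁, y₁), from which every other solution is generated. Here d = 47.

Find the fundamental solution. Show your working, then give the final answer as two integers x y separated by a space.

48 7

d=47: √d = [6; 1,5,1,12] (ℓ=4, even), read p_3/q_3
step 0: (6, 1)  from 6·(1,0) + (0,1)
step 1: (7, 1)  from 1·(6,1) + (1,0)
step 2: (41, 6)  from 5·(7,1) + (6,1)
step 3: (48, 7)  from 1·(41,6) + (7,1)
fundamental: x₁=48, y₁=7  (since 2304 − 47·49 = 1)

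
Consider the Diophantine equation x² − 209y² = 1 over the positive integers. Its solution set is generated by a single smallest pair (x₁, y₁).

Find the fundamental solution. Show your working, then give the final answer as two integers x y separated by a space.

[14; 2,5,3,2,3,5,2,28] for √209; ℓ=8 ⇒ convergent index 7
i=0: a=14 ⇒ p=14, q=1
i=1: a=2 ⇒ p=29, q=2
…
i=5: a=3 ⇒ p=4019, q=278
i=6: a=5 ⇒ p=21266, q=1471
i=7: a=2 ⇒ p=46551, q=3220
→ (46551, 3220).  Check: 46551²=2166995601, 209·3220²=2166995600, difference 1.

46551 3220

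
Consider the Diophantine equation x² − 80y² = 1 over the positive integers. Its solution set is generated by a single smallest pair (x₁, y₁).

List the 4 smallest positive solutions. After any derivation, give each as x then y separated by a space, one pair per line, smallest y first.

9 1
161 18
2889 323
51841 5796

√80 = [8; 1,16, …], period ℓ=2 (even) → k=1
a_0=8:  p_0=8·1+0=8,  q_0=8·0+1=1
a_1=1:  p_1=1·8+1=9,  q_1=1·1+0=1
(x₁, y₁) = (9, 1);  9² − 80·1² = 1 ✓
(x_2, y_2) = (9·9 + 80·1·1, 9·1 + 1·9) = (161, 18)
(x_3, y_3) = (9·161 + 80·1·18, 9·18 + 1·161) = (2889, 323)
(x_4, y_4) = (9·2889 + 80·1·323, 9·323 + 1·2889) = (51841, 5796)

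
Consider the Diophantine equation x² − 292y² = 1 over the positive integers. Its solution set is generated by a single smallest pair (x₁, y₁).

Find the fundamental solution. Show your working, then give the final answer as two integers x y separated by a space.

2281249 133500

√292 → a₀=17, period (11,2,1,3,8,3,1,2,11,34); ℓ=10 even so k=9
i=0: a=17 ⇒ p=17, q=1
…
i=3: a=1 ⇒ p=581, q=34
i=4: a=3 ⇒ p=2136, q=125
…
i=6: a=3 ⇒ p=55143, q=3227
…
i=8: a=2 ⇒ p=200767, q=11749
i=9: a=11 ⇒ p=2281249, q=133500
(x₁, y₁) = (2281249, 133500);  2281249² − 292·133500² = 1 ✓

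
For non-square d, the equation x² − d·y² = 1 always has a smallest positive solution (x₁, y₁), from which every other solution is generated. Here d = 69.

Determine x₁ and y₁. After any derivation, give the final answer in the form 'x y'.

[8; 3,3,1,4,1,3,3,16] for √69; ℓ=8 ⇒ convergent index 7
step 0: (8, 1)  from 8·(1,0) + (0,1)
step 1: (25, 3)  from 3·(8,1) + (1,0)
…
step 3: (108, 13)  from 1·(83,10) + (25,3)
…
step 5: (623, 75)  from 1·(515,62) + (108,13)
step 6: (2384, 287)  from 3·(623,75) + (515,62)
step 7: (7775, 936)  from 3·(2384,287) + (623,75)
(x₁, y₁) = (7775, 936);  7775² − 69·936² = 1 ✓

7775 936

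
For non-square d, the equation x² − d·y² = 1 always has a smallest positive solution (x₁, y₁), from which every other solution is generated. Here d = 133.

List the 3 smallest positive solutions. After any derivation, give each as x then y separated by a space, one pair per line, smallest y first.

2588599 224460
13401689565601 1162073863080
69383200415647777399 6016286479789825380

√133 = [11; 1,1,7,5,1,…,1,1,22, …], period ℓ=16 (even) → k=15
k=0  a_k=11  p_k/q_k = 11/1
k=1  a_k=1  p_k/q_k = 12/1
k=2  a_k=1  p_k/q_k = 23/2
k=3  a_k=7  p_k/q_k = 173/15
k=4  a_k=5  p_k/q_k = 888/77
k=5  a_k=1  p_k/q_k = 1061/92
k=6  a_k=1  p_k/q_k = 1949/169
k=7  a_k=1  p_k/q_k = 3010/261
k=8  a_k=2  p_k/q_k = 7969/691
…
k=10  a_k=1  p_k/q_k = 18948/1643
k=11  a_k=1  p_k/q_k = 29927/2595
…
k=13  a_k=7  p_k/q_k = 1210008/104921
k=14  a_k=1  p_k/q_k = 1378591/119539
k=15  a_k=1  p_k/q_k = 2588599/224460
(x₁, y₁) = (2588599, 224460);  2588599² − 133·224460² = 1 ✓
(x_2, y_2) = (2588599·2588599 + 133·224460·224460, 2588599·224460 + 224460·2588599) = (13401689565601, 1162073863080)
(x_3, y_3) = (2588599·13401689565601 + 133·224460·1162073863080, 2588599·1162073863080 + 224460·13401689565601) = (69383200415647777399, 6016286479789825380)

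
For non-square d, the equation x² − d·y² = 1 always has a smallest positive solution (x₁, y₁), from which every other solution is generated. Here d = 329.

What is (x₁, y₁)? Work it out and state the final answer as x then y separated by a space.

2376415 131016

√329 → a₀=18, period (7,4,2,1,1,4,1,1,2,4,7,36); ℓ=12 even so k=11
a_0=18:  p_0=18·1+0=18,  q_0=18·0+1=1
…
a_2=4:  p_2=4·127+18=526,  q_2=4·7+1=29
a_3=2:  p_3=2·526+127=1179,  q_3=2·29+7=65
…
a_7=1:  p_7=1·13241+2884=16125,  q_7=1·730+159=889
a_8=1:  p_8=1·16125+13241=29366,  q_8=1·889+730=1619
…
a_10=4:  p_10=4·74857+29366=328794,  q_10=4·4127+1619=18127
a_11=7:  p_11=7·328794+74857=2376415,  q_11=7·18127+4127=131016
(x₁, y₁) = (2376415, 131016);  2376415² − 329·131016² = 1 ✓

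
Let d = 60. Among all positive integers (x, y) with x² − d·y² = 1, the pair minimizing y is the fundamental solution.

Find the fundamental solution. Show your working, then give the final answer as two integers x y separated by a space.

√60 = [7; 1,2,1,14, …], period ℓ=4 (even) → k=3
k=0  a_k=7  p_k/q_k = 7/1
k=1  a_k=1  p_k/q_k = 8/1
k=2  a_k=2  p_k/q_k = 23/3
k=3  a_k=1  p_k/q_k = 31/4
→ (31, 4).  Check: 31²=961, 60·4²=960, difference 1.

31 4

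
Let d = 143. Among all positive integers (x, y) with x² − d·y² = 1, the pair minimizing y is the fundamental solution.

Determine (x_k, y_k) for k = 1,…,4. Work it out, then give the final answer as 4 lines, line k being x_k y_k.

12 1
287 24
6876 575
164737 13776

√143 = [11; 1,22, …], period ℓ=2 (even) → k=1
step 0: (11, 1)  from 11·(1,0) + (0,1)
step 1: (12, 1)  from 1·(11,1) + (1,0)
fundamental: x₁=12, y₁=1  (since 144 − 143·1 = 1)
(12+1√143)^2 = 287 + 24√143
(12+1√143)^3 = 6876 + 575√143
(12+1√143)^4 = 164737 + 13776√143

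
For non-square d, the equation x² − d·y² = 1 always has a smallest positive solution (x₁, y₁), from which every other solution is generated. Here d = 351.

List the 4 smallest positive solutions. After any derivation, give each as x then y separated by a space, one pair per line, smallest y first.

d=351: √d = [18; 1,2,1,3,2,2,2,3,1,2,1,36] (ℓ=12, even), read p_11/q_11
i=0: a=18 ⇒ p=18, q=1
i=1: a=1 ⇒ p=19, q=1
i=2: a=2 ⇒ p=56, q=3
…
i=4: a=3 ⇒ p=281, q=15
i=5: a=2 ⇒ p=637, q=34
i=6: a=2 ⇒ p=1555, q=83
…
i=8: a=3 ⇒ p=12796, q=683
…
i=10: a=2 ⇒ p=45882, q=2449
i=11: a=1 ⇒ p=62425, q=3332
fundamental: x₁=62425, y₁=3332  (since 3896880625 − 351·11102224 = 1)
k=2:  x_2 = 62425·62425+351·3332·3332 = 7793761249,  y_2 = 62425·3332+3332·62425 = 416000200
k=3:  x_3 = 62425·7793761249+351·3332·416000200 = 973051091875225,  y_3 = 62425·416000200+3332·7793761249 = 51937624966668
k=4:  x_4 = 62425·973051091875225+351·3332·51937624966668 = 121485428812828080001,  y_4 = 62425·51937624966668+3332·973051091875225 = 6484412476672499600

62425 3332
7793761249 416000200
973051091875225 51937624966668
121485428812828080001 6484412476672499600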